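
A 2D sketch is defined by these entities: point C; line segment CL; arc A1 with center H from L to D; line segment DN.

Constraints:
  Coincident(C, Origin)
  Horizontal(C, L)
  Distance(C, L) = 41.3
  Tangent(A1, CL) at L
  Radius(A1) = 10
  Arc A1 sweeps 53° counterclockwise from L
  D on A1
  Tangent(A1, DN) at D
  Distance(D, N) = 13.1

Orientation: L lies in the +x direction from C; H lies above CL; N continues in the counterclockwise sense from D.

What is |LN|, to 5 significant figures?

21.459

C is at the origin; C and L share the same y with |CL| = 41.3 and L on the +x side, so L = (41.300, 0.0000). The tangent condition forces HL to be normal to CL, so H = L + (0, 10) = (41.300, 10.000). On A1, L sits at bearing -90° from H; a 53° counterclockwise sweep puts D at bearing -37°, so D = H + 10.0·(cos -37°, sin -37°) = (49.286, 3.9818). Tangency of A1 to DN means the radius HD is perpendicular to DN, so DN runs along (−sin -37°, cos -37°); with |DN| = 13.1, N = (57.170, 14.444). Then |LN| = |N − L| = 21.459.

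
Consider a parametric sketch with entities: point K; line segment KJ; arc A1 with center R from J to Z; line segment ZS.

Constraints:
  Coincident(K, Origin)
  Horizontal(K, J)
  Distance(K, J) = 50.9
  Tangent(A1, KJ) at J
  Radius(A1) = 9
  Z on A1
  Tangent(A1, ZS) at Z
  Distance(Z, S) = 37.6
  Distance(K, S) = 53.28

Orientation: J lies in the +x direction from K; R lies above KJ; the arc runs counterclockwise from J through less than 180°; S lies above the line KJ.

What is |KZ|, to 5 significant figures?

59.450

Checks: |RZ| = 9.000 ✓; ∠(RZ, ZS) = 90.00° ✓; |ZS| = 37.60 ✓; |KS| = 53.28 ✓.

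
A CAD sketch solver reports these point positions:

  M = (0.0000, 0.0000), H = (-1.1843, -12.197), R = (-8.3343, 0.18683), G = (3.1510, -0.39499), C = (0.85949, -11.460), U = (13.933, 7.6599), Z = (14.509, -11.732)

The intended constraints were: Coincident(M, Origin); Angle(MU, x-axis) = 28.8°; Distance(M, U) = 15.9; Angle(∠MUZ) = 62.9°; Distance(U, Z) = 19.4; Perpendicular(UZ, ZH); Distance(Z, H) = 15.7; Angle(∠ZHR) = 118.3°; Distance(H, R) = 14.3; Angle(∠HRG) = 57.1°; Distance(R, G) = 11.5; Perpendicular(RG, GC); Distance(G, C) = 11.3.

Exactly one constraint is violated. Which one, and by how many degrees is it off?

Perpendicular(RG, GC) — off by 8.80°.

M = (0.00, 0.00) ✓; MU at 28.80° ✓; |MU| = 15.90 ✓; ∠MUZ = 62.90° ✓; |UZ| = 19.40 ✓; ∠(UZ, ZH) = 90.00° ✓; |ZH| = 15.70 ✓; ∠ZHR = 118.3° ✓; |HR| = 14.30 ✓; ∠HRG = 57.10° ✓; |RG| = 11.50 ✓; ∠(RG, GC) = 98.80° ✗; |GC| = 11.30 ✓.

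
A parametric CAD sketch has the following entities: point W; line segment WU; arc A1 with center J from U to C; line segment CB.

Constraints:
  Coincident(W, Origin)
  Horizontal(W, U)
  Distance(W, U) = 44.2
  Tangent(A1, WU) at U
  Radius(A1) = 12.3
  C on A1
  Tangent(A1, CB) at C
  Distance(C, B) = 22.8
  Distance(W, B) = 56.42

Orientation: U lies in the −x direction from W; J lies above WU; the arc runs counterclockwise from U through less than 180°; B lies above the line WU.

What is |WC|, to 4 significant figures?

37.01

W is at the origin; W and U share the same y with |WU| = 44.2 and U on the −x side, so U = (-44.20, 0.000). Tangency of A1 to WU means the radius JU is perpendicular to WU, so J = U + (0, 12.3) = (-44.20, 12.30). Since JC ⟂ CB (tangency), |JB| = √(12.3² + 22.8²) = 25.91 regardless of where C sits on A1. So B lies on both circle(W, 56.42) and circle(J, 25.91); the above-WU intersection is B = (-41.63, 38.08). C is the foot of the tangent from B: C = (-32.85, 17.04).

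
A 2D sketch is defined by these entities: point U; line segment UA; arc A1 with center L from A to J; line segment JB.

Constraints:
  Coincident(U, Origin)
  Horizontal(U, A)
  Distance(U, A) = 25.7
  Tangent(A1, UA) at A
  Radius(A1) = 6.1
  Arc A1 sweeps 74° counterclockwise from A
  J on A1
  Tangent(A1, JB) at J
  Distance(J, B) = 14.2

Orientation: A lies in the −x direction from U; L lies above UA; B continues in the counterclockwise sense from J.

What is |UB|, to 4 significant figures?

24.08

U is at the origin; UA is horizontal with |UA| = 25.7 and A on the −x side, so A = (-25.70, 0.000). Since A1 is tangent to UA there, LA ⟂ UA, so L = A + (0, 6.1) = (-25.70, 6.100). On A1, A sits at bearing -90° from L; a 74° counterclockwise sweep puts J at bearing -16°, so J = L + 6.1·(cos -16°, sin -16°) = (-19.84, 4.419). Tangency of A1 to JB means the radius LJ is perpendicular to JB, so JB runs along (−sin -16°, cos -16°); with |JB| = 14.2, B = (-15.92, 18.07). Then |UB| = |B − U| = 24.08.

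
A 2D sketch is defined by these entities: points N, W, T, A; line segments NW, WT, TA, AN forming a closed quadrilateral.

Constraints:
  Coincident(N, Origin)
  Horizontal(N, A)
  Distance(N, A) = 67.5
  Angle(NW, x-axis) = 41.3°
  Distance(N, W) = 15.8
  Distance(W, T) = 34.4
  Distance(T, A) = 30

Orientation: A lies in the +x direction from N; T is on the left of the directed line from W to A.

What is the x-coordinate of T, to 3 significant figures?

45.0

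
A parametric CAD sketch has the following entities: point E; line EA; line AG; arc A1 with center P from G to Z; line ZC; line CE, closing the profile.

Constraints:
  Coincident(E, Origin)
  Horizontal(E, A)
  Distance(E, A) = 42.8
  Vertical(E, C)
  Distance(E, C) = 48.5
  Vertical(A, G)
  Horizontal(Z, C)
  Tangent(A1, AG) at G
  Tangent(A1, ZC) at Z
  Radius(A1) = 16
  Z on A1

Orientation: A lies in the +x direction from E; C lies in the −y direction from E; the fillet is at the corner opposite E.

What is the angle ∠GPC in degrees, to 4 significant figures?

149.2°

E is at the origin; EA is horizontal with |EA| = 42.8 and A on the +x side, so A = (42.80, 0.000). EC is vertical with |EC| = 48.5 and C on the −y side, so C = (0.000, -48.50). The virtual corner opposite E is at (42.80, -48.50). Tangency of A1 to AG means the radius PG is perpendicular to AG and A1 meets ZC tangentially, so PZ is at right angles to ZC, with radius 16.0, so the center P sits 16.0 in from both sides at P = (26.80, -32.50). That places the tangent points at G = (42.80, -32.50) on AG and Z = (26.80, -48.50) on ZC. Then cos ∠GPC = PG·PC / (|PG||PC|), giving 149.2°.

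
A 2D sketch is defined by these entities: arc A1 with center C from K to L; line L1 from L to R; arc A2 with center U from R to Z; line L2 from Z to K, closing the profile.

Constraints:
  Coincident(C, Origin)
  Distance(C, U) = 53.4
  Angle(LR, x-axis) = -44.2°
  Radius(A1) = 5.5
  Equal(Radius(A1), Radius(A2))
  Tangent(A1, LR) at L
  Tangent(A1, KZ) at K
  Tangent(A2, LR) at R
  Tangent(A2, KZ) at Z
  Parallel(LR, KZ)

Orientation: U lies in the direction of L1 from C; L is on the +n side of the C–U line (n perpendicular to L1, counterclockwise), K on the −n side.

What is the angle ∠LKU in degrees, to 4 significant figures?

84.12°

C is at the origin and U lies 53.4 along u from C, so U = 53.4·u = (38.28, -37.23). Tangency of A1 to both parallel lines with radius 5.5 puts L and K at C ± 5.5·n: L = (3.834, 3.943), K = (-3.834, -3.943). Then cos ∠LKU = KL·KU / (|KL||KU|), giving 84.12°.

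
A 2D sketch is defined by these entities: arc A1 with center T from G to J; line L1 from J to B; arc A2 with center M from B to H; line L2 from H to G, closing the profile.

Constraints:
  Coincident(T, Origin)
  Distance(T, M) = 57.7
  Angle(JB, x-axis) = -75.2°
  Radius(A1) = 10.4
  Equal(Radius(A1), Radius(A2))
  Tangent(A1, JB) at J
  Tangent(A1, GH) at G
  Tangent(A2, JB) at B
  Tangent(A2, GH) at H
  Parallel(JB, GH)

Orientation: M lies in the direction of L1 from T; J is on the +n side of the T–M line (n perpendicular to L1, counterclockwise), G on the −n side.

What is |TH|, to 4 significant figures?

58.63

The slot axis is L1's direction at -75.2°, so u = (cos -75.2°, sin -75.2°) = (0.2554, -0.9668) and n = (−sin -75.2°, cos -75.2°) = (0.9668, 0.2554). T is at the origin and M lies 57.7 along u from T, so M = 57.7·u = (14.74, -55.79). Tangency of A1 to both parallel lines with radius 10.4 puts J and G at T ± 10.4·n: J = (10.05, 2.657), G = (-10.05, -2.657). Equal radii place B and H the same way about M: B = M + 10.4·n = (24.79, -53.13), H = M − 10.4·n = (4.684, -58.44). Then |TH| = |H − T| = 58.63.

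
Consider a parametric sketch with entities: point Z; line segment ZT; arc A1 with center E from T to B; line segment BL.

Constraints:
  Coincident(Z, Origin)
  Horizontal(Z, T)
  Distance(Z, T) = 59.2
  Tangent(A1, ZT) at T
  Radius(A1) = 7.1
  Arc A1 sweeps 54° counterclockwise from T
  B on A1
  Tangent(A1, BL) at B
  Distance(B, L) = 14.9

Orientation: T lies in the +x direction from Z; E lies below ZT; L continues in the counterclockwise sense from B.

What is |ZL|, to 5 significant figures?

47.142

Z is at the origin; Z and T share the same y with |ZT| = 59.2 and T on the +x side, so T = (59.200, 0.0000). A1 meets ZT tangentially, so ET is at right angles to ZT, so E = T + (0, -7.1) = (59.200, -7.1000). On A1, T sits at bearing 90° from E; a 54° counterclockwise sweep puts B at bearing 144°, so B = E + 7.1·(cos 144°, sin 144°) = (53.456, -2.9267). Tangency of A1 to BL means the radius EB is perpendicular to BL, so BL runs along (−sin 144°, cos 144°); with |BL| = 14.9, L = (44.698, -14.981). Then |ZL| = |L − Z| = 47.142.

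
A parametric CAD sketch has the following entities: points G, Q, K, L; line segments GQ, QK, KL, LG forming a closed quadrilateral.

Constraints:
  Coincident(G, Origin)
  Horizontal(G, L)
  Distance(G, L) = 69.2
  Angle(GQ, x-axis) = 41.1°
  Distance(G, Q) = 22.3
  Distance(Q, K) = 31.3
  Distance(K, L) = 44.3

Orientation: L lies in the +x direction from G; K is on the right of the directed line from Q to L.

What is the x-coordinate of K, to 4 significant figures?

27.44

Checks: |QK| = 31.30 ✓; |KL| = 44.30 ✓.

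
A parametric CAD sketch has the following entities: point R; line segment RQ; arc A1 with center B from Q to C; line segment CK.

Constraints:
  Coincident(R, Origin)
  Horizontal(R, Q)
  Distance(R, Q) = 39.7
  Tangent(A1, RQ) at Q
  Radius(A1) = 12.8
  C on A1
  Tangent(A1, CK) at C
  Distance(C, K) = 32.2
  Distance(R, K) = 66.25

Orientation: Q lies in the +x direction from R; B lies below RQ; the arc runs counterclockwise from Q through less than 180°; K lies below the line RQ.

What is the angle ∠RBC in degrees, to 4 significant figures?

51.75°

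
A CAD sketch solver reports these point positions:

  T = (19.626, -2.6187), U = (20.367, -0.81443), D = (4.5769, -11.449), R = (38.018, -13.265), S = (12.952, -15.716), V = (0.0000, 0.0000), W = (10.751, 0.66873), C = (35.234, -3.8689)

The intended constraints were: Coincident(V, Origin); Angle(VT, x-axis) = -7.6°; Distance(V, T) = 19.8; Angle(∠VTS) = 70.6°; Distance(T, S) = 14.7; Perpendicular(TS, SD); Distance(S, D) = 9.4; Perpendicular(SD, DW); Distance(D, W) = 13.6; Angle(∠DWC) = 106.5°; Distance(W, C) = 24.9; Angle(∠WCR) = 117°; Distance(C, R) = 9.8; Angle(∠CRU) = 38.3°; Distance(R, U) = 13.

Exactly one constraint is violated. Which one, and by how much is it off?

Distance(R, U) = 13 — off by 8.60.

V = (0.00, 0.00) ✓; VT at -7.600° ✓; |VT| = 19.80 ✓; ∠VTS = 70.60° ✓; |TS| = 14.70 ✓; ∠(TS, SD) = 90.00° ✓; |SD| = 9.399 ✓; ∠(SD, DW) = 90.00° ✓; |DW| = 13.60 ✓; ∠DWC = 106.5° ✓; |WC| = 24.90 ✓; ∠WCR = 117.0° ✓; |CR| = 9.800 ✓; ∠CRU = 38.30° ✓; |RU| = 21.60 ✗.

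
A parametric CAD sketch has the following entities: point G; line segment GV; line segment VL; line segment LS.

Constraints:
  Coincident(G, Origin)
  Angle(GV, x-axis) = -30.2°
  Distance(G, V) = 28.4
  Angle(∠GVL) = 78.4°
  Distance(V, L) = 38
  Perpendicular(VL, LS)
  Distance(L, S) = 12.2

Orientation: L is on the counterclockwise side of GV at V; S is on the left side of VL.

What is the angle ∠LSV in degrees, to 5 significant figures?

72.201°

∠GVL = 78.4°, so VL runs at -30.2° + (180° − 78.4°) = 71.400° from the x-axis; with |VL| = 38.0, L = V + 38.0·(cos 71.400°, sin 71.400°) = (36.666, 21.729). The perpendicularity gives LS at right angles to VL; with |LS| = 12.2 on the left of VL, S = L + 12.2·(-0.94777, 0.31896) = (25.103, 25.621). Then cos ∠LSV = SL·SV / (|SL||SV|), giving 72.201°.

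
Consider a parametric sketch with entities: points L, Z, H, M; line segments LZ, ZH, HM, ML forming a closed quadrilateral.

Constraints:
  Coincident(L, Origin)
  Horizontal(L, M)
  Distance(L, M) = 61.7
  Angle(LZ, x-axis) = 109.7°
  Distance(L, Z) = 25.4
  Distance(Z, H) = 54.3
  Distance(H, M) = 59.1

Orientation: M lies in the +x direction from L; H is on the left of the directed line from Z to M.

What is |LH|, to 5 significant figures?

65.092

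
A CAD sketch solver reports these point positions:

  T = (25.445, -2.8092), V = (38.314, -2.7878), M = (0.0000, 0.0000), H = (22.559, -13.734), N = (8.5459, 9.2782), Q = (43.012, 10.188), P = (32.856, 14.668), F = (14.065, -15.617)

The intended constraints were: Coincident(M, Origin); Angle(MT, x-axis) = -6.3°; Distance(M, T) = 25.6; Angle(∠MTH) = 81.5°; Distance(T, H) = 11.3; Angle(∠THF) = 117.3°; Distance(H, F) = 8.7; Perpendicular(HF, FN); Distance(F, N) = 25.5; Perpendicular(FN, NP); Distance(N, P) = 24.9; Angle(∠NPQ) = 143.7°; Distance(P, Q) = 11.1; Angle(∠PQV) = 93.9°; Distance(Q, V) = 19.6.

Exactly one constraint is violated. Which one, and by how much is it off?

Distance(Q, V) = 19.6 — off by 5.80.

M = (0.00, 0.00) ✓; MT at -6.300° ✓; |MT| = 25.60 ✓; ∠MTH = 81.50° ✓; |TH| = 11.30 ✓; ∠THF = 117.3° ✓; |HF| = 8.700 ✓; ∠(HF, FN) = 90.00° ✓; |FN| = 25.50 ✓; ∠(FN, NP) = 90.00° ✓; |NP| = 24.90 ✓; ∠NPQ = 143.7° ✓; |PQ| = 11.10 ✓; ∠PQV = 93.90° ✓; |QV| = 13.80 ✗.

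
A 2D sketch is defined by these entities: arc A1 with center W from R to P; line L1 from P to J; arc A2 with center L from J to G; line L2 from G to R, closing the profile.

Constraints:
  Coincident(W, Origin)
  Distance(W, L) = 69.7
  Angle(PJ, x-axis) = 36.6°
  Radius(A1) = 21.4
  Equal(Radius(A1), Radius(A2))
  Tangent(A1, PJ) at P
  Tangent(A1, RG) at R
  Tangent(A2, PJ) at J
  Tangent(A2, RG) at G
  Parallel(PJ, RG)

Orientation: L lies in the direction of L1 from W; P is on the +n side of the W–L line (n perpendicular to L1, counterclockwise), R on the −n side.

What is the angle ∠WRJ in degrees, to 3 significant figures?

58.4°

Tangency of A1 to both parallel lines with radius 21.4 puts P and R at W ± 21.4·n: P = (-12.8, 17.2), R = (12.8, -17.2). Equal radii place J and G the same way about L: J = L + 21.4·n = (43.2, 58.7), G = L − 21.4·n = (68.7, 24.4). Then cos ∠WRJ = RW·RJ / (|RW||RJ|), giving 58.4°.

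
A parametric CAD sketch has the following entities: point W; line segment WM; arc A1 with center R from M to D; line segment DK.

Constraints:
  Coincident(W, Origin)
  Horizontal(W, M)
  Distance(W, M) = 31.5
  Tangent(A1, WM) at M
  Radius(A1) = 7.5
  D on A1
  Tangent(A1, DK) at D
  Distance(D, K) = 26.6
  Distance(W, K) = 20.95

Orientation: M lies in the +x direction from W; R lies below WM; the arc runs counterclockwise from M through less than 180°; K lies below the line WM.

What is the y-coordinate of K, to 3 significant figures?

-19.8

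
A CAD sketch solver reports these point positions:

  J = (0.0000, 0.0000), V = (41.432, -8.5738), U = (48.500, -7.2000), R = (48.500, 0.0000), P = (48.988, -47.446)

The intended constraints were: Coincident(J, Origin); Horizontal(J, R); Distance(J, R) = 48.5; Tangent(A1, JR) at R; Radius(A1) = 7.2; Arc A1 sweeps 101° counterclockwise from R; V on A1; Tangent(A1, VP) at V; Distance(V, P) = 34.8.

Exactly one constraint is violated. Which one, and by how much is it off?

Distance(V, P) = 34.8 — off by 4.80.

J = (0.00, 0.00) ✓; J.y = 0.00, R.y = 0.00 ✓; |JR| = 48.50 ✓; ∠(UR, RJ) = 90.00° ✓; |UR| = 7.200 ✓; bearing(U→V) − bearing(U→R) = 101.0° ✓; |UV| = 7.200 ✓; ∠(UV, VP) = 90.00° ✓; |VP| = 39.60 ✗.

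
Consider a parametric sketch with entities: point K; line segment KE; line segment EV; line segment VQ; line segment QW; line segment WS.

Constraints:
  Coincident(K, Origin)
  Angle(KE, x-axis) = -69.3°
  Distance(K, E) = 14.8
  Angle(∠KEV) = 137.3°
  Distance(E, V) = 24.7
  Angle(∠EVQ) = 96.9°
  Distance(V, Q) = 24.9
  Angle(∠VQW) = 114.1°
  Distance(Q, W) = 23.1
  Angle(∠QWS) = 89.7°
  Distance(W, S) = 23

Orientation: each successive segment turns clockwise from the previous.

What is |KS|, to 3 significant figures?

9.78

∠VQW = 114.1° gives QW at 99.0° from the x-axis; with |QW| = 23.1, W = (-31.7, -7.44). ∠QWS = 89.7° gives WS at 8.70° from the x-axis; with |WS| = 23.0, S = (-8.94, -3.96). Then |KS| = |S − K| = 9.78.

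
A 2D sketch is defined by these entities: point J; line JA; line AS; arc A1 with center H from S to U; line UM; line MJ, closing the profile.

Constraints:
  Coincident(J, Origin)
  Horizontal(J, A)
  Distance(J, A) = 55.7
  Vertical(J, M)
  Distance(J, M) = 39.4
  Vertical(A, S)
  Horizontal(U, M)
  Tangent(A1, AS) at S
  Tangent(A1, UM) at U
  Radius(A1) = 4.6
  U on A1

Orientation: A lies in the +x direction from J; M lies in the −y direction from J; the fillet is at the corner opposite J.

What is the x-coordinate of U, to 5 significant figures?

51.100

The virtual corner opposite J is at (55.700, -39.400). Since A1 is tangent to AS there, HS ⟂ AS and since A1 is tangent to UM there, HU ⟂ UM, with radius 4.6, so the center H sits 4.6 in from both sides at H = (51.100, -34.800). That places the tangent points at S = (55.700, -34.800) on AS and U = (51.100, -39.400) on UM. So U.x = 51.100.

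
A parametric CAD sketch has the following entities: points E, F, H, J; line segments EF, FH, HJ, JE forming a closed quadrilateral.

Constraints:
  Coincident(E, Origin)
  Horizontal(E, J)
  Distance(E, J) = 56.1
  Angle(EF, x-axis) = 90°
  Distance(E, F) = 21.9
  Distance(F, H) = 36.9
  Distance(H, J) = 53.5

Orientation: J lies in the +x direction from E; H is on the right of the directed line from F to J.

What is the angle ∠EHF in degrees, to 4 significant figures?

10.33°

Checks: E.y = 0.00, J.y = 0.00 ✓; |FH| = 36.90 ✓; |HJ| = 53.50 ✓.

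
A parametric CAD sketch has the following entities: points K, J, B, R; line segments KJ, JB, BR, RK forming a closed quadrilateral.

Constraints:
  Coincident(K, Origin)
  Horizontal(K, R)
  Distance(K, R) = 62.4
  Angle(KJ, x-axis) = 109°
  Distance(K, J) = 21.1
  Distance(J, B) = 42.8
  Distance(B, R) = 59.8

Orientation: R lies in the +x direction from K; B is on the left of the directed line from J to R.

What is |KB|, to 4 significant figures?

54.05

Checks: |JB| = 42.80 ✓; |BR| = 59.80 ✓.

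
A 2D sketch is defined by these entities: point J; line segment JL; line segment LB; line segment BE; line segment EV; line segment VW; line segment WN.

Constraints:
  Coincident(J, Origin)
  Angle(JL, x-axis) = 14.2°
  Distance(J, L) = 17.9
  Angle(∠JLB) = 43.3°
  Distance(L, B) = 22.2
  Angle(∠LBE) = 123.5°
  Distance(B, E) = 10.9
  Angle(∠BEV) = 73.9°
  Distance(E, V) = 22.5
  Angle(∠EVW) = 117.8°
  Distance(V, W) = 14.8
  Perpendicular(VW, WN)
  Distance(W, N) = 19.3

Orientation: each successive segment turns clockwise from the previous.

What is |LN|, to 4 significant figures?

12.88

J is at the origin; JL runs at 14.2° with length 17.9, so L = (17.35, 4.391). ∠JLB = 43.3° gives LB at -122.5° from the x-axis; with |LB| = 22.2, B = (5.425, -14.33). ∠LBE = 123.5° gives BE at -179.0° from the x-axis; with |BE| = 10.9, E = (-5.473, -14.52). ∠BEV = 73.9° gives EV at 74.90° from the x-axis; with |EV| = 22.5, V = (0.3880, 7.201). ∠EVW = 117.8° gives VW at 12.70° from the x-axis; with |VW| = 14.8, W = (14.83, 10.45). VW is perpendicular to WN, so WN runs at -77.30°; with |WN| = 19.3, N = (19.07, -8.373). Then |LN| = |N − L| = 12.88.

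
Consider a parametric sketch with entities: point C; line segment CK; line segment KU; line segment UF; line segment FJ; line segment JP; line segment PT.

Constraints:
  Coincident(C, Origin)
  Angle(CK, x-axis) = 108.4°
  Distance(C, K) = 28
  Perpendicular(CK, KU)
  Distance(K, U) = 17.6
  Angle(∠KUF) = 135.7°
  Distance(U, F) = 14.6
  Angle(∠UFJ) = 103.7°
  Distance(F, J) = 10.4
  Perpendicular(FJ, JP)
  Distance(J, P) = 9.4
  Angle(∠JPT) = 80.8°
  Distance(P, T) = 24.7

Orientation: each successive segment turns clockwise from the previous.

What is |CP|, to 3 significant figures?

20.0

C is at the origin; CK runs at 108.4° with length 28.0, so K = (-8.84, 26.6). CK is perpendicular to KU, so KU runs at 18.4°; with |KU| = 17.6, U = (7.86, 32.1). ∠KUF = 135.7° gives UF at -25.9° from the x-axis; with |UF| = 14.6, F = (21.0, 25.7). ∠UFJ = 103.7° gives FJ at -102° from the x-axis; with |FJ| = 10.4, J = (18.8, 15.6). The perpendicularity gives JP at right angles to FJ, so JP runs at 168°; with |JP| = 9.4, P = (9.61, 17.6). Then |CP| = |P − C| = 20.0.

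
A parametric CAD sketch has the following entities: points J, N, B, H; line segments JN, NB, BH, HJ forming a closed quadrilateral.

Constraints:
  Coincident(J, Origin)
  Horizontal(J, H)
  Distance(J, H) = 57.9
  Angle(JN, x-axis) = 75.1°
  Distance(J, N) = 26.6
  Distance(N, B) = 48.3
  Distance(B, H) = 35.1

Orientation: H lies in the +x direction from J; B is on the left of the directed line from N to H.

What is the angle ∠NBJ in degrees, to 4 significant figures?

21.77°

J is at the origin; J and H share the same y with |JH| = 57.9 and H in +x, so H = (57.9, 0). JN runs at 75.1° with |JN| = 26.6, so N = (6.840, 25.71). B is determined by |NB| = 48.3 and |BH| = 35.1 together: it lies at the intersection of circle(N, 48.3) and circle(H, 35.1). With |NH| = 57.17, the foot of the radical line on NH is 38.21 from N and the perpendicular offset is √(48.3² − 38.21²) = 29.54. Taking the left-of-NH solution: B = (54.25, 34.91).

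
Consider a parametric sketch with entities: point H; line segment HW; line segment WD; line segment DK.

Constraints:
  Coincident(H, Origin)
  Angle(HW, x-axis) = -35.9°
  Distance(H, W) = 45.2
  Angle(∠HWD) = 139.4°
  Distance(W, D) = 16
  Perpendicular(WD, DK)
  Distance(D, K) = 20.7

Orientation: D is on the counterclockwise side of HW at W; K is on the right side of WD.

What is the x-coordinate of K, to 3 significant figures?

54.3

∠HWD = 139.4°, so WD runs at -35.9° + (180° − 139.4°) = 4.70° from the x-axis; with |WD| = 16.0, D = W + 16.0·(cos 4.70°, sin 4.70°) = (52.6, -25.2). The perpendicularity gives DK at right angles to WD; with |DK| = 20.7 on the right of WD, K = D + 20.7·(0.0819, -0.997) = (54.3, -45.8). So K.x = 54.3.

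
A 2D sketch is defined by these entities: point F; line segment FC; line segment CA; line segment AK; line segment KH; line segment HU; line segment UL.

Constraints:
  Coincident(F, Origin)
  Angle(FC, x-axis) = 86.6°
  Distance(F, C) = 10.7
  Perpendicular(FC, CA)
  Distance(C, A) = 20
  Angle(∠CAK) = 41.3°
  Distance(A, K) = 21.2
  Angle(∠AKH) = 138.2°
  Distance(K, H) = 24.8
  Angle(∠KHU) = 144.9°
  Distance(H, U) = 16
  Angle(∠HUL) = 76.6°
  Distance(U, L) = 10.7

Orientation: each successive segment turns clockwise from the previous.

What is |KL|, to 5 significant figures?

34.029

∠KHU = 144.9° gives HU at 141.00° from the x-axis; with |HU| = 16.0, U = (-33.306, 8.2281). ∠HUL = 76.6° gives UL at 37.600° from the x-axis; with |UL| = 10.7, L = (-24.829, 14.757). Then |KL| = |L − K| = 34.029.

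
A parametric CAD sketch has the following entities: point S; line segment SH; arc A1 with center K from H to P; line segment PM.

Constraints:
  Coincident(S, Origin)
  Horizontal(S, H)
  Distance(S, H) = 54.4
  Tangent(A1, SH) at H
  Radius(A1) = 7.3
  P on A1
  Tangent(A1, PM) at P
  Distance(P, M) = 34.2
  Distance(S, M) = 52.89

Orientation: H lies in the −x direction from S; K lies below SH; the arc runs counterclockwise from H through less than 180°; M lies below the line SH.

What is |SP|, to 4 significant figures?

61.07

Checks: |KP| = 7.300 ✓; ∠(KP, PM) = 90.00° ✓; |PM| = 34.20 ✓; |SM| = 52.89 ✓.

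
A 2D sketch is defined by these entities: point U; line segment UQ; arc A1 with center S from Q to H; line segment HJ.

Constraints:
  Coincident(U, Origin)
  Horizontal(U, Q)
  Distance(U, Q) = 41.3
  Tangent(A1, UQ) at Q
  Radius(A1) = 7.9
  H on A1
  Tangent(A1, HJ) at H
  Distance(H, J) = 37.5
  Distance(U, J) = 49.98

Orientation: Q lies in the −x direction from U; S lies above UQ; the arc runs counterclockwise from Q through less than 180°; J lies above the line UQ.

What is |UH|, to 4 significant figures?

34.15

Checks: U.y = 0.00, Q.y = 0.00 ✓; |SH| = 7.900 ✓; ∠(SH, HJ) = 90.00° ✓; |HJ| = 37.50 ✓; |UJ| = 49.98 ✓.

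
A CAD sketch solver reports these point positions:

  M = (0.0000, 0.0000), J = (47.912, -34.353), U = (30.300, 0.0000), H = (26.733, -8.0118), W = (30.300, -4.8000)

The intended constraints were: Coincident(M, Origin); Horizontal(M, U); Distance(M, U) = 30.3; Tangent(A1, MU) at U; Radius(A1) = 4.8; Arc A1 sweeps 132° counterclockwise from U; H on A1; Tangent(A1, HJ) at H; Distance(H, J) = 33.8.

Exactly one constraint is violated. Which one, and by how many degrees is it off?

Tangent(A1, HJ) at H — off by 3.20°.

M = (0.00, 0.00) ✓; M.y = 0.00, U.y = 0.00 ✓; |MU| = 30.30 ✓; ∠(WU, UM) = 90.00° ✓; |WU| = 4.800 ✓; bearing(W→H) − bearing(W→U) = 132.0° ✓; |WH| = 4.800 ✓; ∠(WH, HJ) = 93.20° ✗; |HJ| = 33.80 ✓.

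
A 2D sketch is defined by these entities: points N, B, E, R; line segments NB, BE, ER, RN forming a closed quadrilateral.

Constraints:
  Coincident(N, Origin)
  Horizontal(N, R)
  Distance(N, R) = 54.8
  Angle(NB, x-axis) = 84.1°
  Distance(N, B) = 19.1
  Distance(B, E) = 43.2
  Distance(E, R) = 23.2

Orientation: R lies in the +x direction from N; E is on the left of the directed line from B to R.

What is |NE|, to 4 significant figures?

49.80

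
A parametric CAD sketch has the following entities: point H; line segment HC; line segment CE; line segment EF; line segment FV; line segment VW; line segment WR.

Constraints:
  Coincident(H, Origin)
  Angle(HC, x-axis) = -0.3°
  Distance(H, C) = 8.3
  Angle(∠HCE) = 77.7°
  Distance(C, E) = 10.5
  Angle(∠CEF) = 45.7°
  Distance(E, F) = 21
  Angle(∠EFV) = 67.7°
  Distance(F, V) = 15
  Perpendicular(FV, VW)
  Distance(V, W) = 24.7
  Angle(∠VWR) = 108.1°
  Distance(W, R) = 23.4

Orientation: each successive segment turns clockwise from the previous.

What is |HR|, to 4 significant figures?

26.30

FV ⟂ VW, so VW runs at -79.20°; with |VW| = 24.7, W = (13.90, -14.15). ∠VWR = 108.1° gives WR at -151.1° from the x-axis; with |WR| = 23.4, R = (-6.582, -25.46). Then |HR| = |R − H| = 26.30.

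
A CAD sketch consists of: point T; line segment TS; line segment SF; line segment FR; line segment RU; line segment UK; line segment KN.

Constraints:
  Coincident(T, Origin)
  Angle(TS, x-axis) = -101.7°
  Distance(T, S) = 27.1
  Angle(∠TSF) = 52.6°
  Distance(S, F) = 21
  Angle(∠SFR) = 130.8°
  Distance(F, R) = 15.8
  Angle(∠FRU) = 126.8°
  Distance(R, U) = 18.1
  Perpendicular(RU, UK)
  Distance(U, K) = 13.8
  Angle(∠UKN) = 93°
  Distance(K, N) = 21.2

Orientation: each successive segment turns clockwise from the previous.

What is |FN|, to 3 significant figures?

6.78

RU ⟂ UK, so UK runs at -61.5°; with |UK| = 13.8, K = (5.53, 1.48). ∠UKN = 93.0° gives KN at -148° from the x-axis; with |KN| = 21.2, N = (-12.5, -9.60). Then |FN| = |N − F| = 6.78.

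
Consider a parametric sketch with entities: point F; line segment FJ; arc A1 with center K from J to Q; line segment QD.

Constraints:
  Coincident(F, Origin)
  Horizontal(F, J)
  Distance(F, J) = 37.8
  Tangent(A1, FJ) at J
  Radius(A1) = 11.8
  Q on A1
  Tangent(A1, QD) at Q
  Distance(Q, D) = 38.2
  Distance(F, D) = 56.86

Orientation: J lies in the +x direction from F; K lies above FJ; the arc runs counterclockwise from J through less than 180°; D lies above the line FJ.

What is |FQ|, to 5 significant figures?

51.047

Checks: |FJ| = 37.80 ✓; |KQ| = 11.80 ✓; ∠(KQ, QD) = 90.00° ✓; |QD| = 38.20 ✓; |FD| = 56.86 ✓.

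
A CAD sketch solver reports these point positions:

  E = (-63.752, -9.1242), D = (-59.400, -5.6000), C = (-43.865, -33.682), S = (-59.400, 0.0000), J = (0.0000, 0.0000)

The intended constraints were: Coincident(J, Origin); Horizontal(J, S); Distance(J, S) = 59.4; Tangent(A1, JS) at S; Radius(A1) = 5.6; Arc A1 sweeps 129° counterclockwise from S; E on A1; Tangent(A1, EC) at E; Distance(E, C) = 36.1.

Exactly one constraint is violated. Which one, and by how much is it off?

Distance(E, C) = 36.1 — off by 4.50.

J = (0.00, 0.00) ✓; J.y = 0.00, S.y = 0.00 ✓; |JS| = 59.40 ✓; ∠(DS, SJ) = 90.00° ✓; |DS| = 5.600 ✓; bearing(D→E) − bearing(D→S) = 129.0° ✓; |DE| = 5.600 ✓; ∠(DE, EC) = 90.00° ✓; |EC| = 31.60 ✗.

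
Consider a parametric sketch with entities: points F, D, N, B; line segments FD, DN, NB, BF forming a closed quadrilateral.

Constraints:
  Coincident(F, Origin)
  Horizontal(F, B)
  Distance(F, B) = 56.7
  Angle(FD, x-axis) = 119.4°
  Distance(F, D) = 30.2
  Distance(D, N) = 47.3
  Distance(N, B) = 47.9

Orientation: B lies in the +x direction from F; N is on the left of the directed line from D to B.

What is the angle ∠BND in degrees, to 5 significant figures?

106.36°

F is at the origin; FB is horizontal with |FB| = 56.7 and B in +x, so B = (56.7, 0). FD runs at 119.4° with |FD| = 30.2, so D = (-14.825, 26.311). N is determined by |DN| = 47.3 and |NB| = 47.9 together: it lies at the intersection of circle(D, 47.3) and circle(B, 47.9). With |DB| = 76.211, the foot of the radical line on DB is 37.731 from D and the perpendicular offset is √(47.3² − 37.731²) = 28.525. Taking the left-of-DB solution: N = (30.433, 40.056).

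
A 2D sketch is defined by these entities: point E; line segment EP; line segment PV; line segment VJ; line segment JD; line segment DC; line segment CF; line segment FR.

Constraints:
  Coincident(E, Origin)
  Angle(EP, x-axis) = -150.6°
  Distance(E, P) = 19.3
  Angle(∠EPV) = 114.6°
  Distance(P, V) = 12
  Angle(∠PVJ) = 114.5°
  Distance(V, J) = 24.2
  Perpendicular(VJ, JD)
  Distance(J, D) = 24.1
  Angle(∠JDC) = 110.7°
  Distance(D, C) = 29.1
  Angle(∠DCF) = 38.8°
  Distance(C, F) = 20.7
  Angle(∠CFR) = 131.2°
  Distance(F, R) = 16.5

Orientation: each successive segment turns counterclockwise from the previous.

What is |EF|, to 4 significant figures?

8.959

E is at the origin; EP runs at -150.6° with length 19.3, so P = (-16.81, -9.474). ∠EPV = 114.6° gives PV at -85.20° from the x-axis; with |PV| = 12.0, V = (-15.81, -21.43). ∠PVJ = 114.5° gives VJ at -19.70° from the x-axis; with |VJ| = 24.2, J = (6.973, -29.59). VJ is perpendicular to JD, so JD runs at 70.30°; with |JD| = 24.1, D = (15.10, -6.901). ∠JDC = 110.7° gives DC at 139.6° from the x-axis; with |DC| = 29.1, C = (-7.063, 11.96). ∠DCF = 38.8° gives CF at -79.20° from the x-axis; with |CF| = 20.7, F = (-3.185, -8.374). Then |EF| = |F − E| = 8.959.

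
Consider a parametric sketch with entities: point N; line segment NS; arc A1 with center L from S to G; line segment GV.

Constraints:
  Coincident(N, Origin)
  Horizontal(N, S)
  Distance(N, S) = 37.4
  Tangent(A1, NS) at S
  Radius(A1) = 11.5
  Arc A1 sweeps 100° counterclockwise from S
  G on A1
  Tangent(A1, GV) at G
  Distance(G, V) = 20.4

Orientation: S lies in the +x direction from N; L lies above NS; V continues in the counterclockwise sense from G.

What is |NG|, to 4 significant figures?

50.56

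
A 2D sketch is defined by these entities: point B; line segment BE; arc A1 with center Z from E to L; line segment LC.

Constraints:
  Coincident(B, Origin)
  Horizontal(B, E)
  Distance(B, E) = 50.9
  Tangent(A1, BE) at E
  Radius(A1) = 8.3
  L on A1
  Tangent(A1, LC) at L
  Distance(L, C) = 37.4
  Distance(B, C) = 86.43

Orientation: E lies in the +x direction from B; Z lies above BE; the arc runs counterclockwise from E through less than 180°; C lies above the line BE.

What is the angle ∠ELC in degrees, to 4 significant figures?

153.0°

Checks: B = (0.00, 0.00) ✓; |ZL| = 8.300 ✓; ∠(ZL, LC) = 90.00° ✓; |LC| = 37.40 ✓; |BC| = 86.43 ✓.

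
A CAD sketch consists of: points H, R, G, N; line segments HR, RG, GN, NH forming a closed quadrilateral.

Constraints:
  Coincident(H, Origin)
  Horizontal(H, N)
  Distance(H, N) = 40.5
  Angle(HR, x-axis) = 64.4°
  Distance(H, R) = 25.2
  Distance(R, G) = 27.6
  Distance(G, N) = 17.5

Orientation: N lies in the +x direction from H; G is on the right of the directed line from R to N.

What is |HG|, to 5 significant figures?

23.204

Checks: |RG| = 27.60 ✓; |GN| = 17.50 ✓.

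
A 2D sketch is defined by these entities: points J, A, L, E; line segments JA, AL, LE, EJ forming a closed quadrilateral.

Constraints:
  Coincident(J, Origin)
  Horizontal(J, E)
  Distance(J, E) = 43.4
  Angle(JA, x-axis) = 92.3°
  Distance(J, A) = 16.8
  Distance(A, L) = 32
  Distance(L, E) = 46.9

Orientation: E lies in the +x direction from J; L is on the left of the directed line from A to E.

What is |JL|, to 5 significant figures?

45.677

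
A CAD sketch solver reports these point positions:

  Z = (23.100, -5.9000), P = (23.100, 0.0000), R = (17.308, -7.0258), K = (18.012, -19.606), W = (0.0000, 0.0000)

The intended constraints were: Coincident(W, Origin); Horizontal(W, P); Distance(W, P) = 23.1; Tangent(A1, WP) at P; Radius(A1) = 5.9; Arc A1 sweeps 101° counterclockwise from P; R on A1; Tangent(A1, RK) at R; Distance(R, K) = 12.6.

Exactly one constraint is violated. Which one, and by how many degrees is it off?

Tangent(A1, RK) at R — off by 7.80°.

W = (0.00, 0.00) ✓; W.y = 0.00, P.y = 0.00 ✓; |WP| = 23.10 ✓; ∠(ZP, PW) = 90.00° ✓; |ZP| = 5.900 ✓; bearing(Z→R) − bearing(Z→P) = 101.0° ✓; |ZR| = 5.900 ✓; ∠(ZR, RK) = 97.80° ✗; |RK| = 12.60 ✓.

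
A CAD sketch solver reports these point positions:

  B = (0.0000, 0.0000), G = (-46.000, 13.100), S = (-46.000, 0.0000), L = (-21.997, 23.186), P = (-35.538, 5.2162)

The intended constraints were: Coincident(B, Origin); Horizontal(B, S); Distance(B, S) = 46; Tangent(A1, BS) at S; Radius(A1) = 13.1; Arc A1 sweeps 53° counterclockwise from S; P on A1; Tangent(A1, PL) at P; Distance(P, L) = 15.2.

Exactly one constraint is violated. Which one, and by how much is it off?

Distance(P, L) = 15.2 — off by 7.30.

B = (0.00, 0.00) ✓; B.y = 0.00, S.y = 0.00 ✓; |BS| = 46.00 ✓; ∠(GS, SB) = 90.00° ✓; |GS| = 13.10 ✓; bearing(G→P) − bearing(G→S) = 53.00° ✓; |GP| = 13.10 ✓; ∠(GP, PL) = 90.00° ✓; |PL| = 22.50 ✗.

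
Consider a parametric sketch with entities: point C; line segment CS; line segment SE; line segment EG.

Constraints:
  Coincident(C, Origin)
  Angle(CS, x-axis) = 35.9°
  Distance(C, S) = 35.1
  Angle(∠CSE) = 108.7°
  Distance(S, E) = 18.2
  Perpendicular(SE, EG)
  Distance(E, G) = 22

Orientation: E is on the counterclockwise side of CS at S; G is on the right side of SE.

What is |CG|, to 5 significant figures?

62.608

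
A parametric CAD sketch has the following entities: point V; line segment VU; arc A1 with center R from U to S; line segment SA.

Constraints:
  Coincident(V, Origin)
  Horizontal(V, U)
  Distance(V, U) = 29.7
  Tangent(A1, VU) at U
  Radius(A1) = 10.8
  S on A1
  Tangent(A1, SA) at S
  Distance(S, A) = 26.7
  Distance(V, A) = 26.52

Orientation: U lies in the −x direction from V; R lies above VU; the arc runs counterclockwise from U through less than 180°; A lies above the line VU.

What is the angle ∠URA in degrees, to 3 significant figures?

122°

Checks: ∠(RU, UV) = 90.00° ✓; |RU| = 10.80 ✓; |RS| = 10.80 ✓; ∠(RS, SA) = 90.00° ✓; |SA| = 26.70 ✓; |VA| = 26.52 ✓.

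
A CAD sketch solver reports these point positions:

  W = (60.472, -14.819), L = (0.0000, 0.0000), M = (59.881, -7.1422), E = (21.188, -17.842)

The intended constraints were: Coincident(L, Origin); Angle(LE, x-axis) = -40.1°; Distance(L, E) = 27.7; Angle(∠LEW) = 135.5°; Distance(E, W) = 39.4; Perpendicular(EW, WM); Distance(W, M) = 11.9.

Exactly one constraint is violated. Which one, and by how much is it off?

Distance(W, M) = 11.9 — off by 4.20.

L = (0.00, 0.00) ✓; LE at -40.10° ✓; |LE| = 27.70 ✓; ∠LEW = 135.5° ✓; |EW| = 39.40 ✓; ∠(EW, WM) = 90.00° ✓; |WM| = 7.700 ✗.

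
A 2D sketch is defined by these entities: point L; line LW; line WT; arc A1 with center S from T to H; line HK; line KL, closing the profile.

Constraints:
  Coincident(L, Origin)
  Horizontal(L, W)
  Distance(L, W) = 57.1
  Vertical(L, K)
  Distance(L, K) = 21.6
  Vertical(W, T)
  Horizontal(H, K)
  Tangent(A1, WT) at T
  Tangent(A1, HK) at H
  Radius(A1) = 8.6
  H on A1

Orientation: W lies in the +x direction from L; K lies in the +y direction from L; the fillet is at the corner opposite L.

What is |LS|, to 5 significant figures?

50.212

L is at the origin; LW is horizontal with |LW| = 57.1 and W on the +x side, so W = (57.100, 0.0000). LK is vertical with |LK| = 21.6 and K on the +y side, so K = (0.0000, 21.600). The virtual corner opposite L is at (57.100, 21.600). A1 meets WT tangentially, so ST is at right angles to WT and tangency of A1 to HK means the radius SH is perpendicular to HK, with radius 8.6, so the center S sits 8.6 in from both sides at S = (48.500, 13.000). Then |LS| = |S − L| = 50.212.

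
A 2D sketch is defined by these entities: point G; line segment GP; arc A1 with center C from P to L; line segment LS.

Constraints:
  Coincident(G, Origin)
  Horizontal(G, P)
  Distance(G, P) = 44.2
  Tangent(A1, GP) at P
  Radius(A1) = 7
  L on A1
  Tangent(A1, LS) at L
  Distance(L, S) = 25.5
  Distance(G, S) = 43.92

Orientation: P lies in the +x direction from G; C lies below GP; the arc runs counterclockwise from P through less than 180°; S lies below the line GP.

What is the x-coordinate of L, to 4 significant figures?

37.37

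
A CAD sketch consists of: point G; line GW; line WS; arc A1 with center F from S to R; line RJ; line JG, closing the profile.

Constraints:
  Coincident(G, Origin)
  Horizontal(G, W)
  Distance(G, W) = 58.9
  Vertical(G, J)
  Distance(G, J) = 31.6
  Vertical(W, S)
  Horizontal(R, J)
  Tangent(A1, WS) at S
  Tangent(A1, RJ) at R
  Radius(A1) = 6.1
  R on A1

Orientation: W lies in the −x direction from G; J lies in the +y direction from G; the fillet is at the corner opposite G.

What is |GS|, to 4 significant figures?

64.18

The virtual corner opposite G is at (-58.90, 31.60). Since A1 is tangent to WS there, FS ⟂ WS and A1 meets RJ tangentially, so FR is at right angles to RJ, with radius 6.1, so the center F sits 6.1 in from both sides at F = (-52.80, 25.50). That places the tangent points at S = (-58.90, 25.50) on WS and R = (-52.80, 31.60) on RJ. Then |GS| = |S − G| = 64.18.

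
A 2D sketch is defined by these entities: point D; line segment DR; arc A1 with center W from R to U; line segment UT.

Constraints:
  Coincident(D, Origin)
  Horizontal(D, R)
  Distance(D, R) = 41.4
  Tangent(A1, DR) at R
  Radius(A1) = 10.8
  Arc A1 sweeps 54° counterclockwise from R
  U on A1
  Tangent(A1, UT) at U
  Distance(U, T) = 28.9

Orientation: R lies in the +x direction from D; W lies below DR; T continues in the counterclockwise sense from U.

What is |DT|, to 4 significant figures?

31.94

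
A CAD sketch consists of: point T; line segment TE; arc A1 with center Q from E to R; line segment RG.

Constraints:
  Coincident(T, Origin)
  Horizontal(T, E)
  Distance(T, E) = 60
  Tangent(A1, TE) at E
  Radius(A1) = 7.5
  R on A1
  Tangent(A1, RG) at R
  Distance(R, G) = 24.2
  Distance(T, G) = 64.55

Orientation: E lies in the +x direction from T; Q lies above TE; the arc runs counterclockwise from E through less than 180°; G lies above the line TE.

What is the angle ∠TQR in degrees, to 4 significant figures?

160.3°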